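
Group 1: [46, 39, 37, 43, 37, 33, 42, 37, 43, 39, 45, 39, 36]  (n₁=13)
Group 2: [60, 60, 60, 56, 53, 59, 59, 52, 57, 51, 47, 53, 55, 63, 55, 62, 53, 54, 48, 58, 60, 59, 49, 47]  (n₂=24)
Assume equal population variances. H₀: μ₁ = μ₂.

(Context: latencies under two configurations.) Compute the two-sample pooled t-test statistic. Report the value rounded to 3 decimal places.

x̄₁=39.692, s₁=3.838, n₁=13
x̄₂=55.417, s₂=4.763, n₂=24
s_p² = [12·3.838² + 23·4.763²]/35 = 19.9601
SE = √(s_p²·(1/13+1/24)) = 1.5385
t = (39.692−55.417)/1.5385 = -10.2204
df = 35

test statistic = -10.220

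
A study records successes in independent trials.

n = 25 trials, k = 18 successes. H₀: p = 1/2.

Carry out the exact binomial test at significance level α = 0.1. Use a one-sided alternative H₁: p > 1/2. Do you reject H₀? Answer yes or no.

reject H₀: yes

Exact binomial: n=25, k=18, p₀=1/2=0.5000
P(X≥18) from Σ C(n,i)·p₀^i·(1−p₀)^(n−i)
p-value (one-sided, H₁ greater) = 0.02164
At α=0.1: p < α → reject H₀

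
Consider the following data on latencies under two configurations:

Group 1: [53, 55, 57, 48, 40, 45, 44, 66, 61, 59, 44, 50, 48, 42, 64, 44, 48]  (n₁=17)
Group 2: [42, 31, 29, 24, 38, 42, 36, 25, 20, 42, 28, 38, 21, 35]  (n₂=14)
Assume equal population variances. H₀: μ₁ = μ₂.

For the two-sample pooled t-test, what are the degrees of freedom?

degrees of freedom = 29

df = n₁ + n₂ − 2 = 17 + 14 − 2 = 29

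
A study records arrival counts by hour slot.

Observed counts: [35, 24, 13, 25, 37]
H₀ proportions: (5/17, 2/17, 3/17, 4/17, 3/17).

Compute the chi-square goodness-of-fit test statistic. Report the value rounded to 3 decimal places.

n = 134; E_i = n·p_i = [39.41, 15.76, 23.65, 31.53, 23.65]
χ² = (35−39.41)²/39.41 + (24−15.76)²/15.76 + (13−23.65)²/23.65 + (25−31.53)²/31.53 + (37−23.65)²/23.65 = 18.4820
df = 4

test statistic = 18.482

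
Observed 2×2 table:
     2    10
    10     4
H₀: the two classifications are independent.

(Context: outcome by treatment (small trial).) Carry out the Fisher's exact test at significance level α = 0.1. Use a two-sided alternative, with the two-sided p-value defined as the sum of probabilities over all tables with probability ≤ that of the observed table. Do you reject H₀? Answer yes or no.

reject H₀: yes

Margins: r₁=12, r₂=14, c₁=12, c₂=14, n=26
p_obs = C(12,2)·C(14,10)/C(26,12); sum pmf over tables with pmf ≤ p_obs
p-value (two-sided) = 0.00794
At α=0.1: p < α → reject H₀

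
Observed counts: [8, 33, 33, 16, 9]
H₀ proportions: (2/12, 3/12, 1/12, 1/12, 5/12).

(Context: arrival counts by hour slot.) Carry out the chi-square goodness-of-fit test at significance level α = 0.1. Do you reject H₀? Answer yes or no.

n = 99; E_i = n·p_i = [16.50, 24.75, 8.25, 8.25, 41.25]
χ² = (8−16.50)²/16.50 + (33−24.75)²/24.75 + (33−8.25)²/8.25 + (16−8.25)²/8.25 + (9−41.25)²/41.25 = 113.8727
df = 4
p-value (upper-tail) = 0.00000
At α=0.1: p < α → reject H₀

reject H₀: yes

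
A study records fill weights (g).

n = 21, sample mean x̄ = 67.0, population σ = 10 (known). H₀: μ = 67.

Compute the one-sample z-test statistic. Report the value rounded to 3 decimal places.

test statistic = 0.000

SE = σ/√n = 10/√21 = 2.1822
z = (x̄−μ₀)/SE = (67.0−67)/2.1822 = 0.0000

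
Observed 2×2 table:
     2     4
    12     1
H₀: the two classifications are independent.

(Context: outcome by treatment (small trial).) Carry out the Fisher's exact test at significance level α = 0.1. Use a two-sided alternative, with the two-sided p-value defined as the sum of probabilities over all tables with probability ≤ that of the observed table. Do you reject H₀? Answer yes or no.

reject H₀: yes

Margins: r₁=6, r₂=13, c₁=14, c₂=5, n=19
p_obs = C(6,2)·C(13,12)/C(19,14); sum pmf over tables with pmf ≤ p_obs
p-value (two-sided) = 0.01729
At α=0.1: p < α → reject H₀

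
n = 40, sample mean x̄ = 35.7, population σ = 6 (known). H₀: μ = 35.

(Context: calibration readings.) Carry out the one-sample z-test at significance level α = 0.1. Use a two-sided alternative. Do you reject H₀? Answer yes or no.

reject H₀: no

SE = σ/√n = 6/√40 = 0.9487
z = (x̄−μ₀)/SE = (35.7−35)/0.9487 = 0.7379
p-value (two-sided) = 0.46060
At α=0.1: p ≥ α → fail to reject H₀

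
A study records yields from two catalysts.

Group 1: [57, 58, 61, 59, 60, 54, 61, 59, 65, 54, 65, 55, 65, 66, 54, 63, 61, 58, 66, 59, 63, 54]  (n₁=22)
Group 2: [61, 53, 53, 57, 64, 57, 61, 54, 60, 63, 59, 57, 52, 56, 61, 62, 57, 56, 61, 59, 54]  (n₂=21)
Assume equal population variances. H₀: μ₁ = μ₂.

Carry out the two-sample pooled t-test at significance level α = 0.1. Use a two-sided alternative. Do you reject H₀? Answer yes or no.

reject H₀: no

x̄₁=59.864, s₁=4.121, n₁=22
x̄₂=57.952, s₂=3.528, n₂=21
s_p² = [21·4.121² + 20·3.528²]/41 = 14.7693
SE = √(s_p²·(1/22+1/21)) = 1.1724
t = (59.864−57.952)/1.1724 = 1.6301
df = 41
p-value (two-sided) = 0.11073
At α=0.1: p ≥ α → fail to reject H₀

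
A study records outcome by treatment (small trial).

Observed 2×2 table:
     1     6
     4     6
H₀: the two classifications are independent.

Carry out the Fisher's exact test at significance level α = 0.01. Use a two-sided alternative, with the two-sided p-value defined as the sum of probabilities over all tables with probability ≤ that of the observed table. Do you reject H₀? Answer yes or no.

Margins: r₁=7, r₂=10, c₁=5, c₂=12, n=17
p_obs = C(7,1)·C(10,4)/C(17,5); sum pmf over tables with pmf ≤ p_obs
p-value (two-sided) = 0.33824
At α=0.01: p ≥ α → fail to reject H₀

reject H₀: no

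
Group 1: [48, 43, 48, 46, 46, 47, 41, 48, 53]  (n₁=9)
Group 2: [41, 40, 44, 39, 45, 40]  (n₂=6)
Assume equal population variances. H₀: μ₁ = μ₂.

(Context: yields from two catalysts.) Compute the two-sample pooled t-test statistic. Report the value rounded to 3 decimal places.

test statistic = 3.207

x̄₁=46.667, s₁=3.391, n₁=9
x̄₂=41.500, s₂=2.429, n₂=6
s_p² = [8·3.391² + 5·2.429²]/13 = 9.3462
SE = √(s_p²·(1/9+1/6)) = 1.6113
t = (46.667−41.500)/1.6113 = 3.2066
df = 13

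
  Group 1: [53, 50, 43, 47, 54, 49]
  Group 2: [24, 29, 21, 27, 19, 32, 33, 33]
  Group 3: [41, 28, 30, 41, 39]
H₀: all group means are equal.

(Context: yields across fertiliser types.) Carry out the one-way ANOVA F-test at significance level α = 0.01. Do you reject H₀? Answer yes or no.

Group means [49.33, 27.25, 35.80], grand mean 36.474
SSB = Σnᵢ(x̄ᵢ−x̄)² = 1675.104; SSW = ΣΣ(x−x̄ᵢ)² = 449.633
MSB = 1675.104/2 = 837.5518; MSW = 449.633/16 = 28.1021
F = MSB/MSW = 29.8039
df = (2, 16)
p-value (upper-tail) = 0.00000
At α=0.01: p < α → reject H₀

reject H₀: yes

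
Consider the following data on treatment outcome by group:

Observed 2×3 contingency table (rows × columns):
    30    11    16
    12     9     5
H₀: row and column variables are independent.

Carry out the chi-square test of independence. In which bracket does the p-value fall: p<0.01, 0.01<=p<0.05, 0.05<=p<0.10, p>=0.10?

Row totals [57, 26], col totals [42, 20, 21], n=83
χ² = (30−28.84)²/28.84 + (11−13.73)²/13.73 + (16−14.42)²/14.42 + (12−13.16)²/13.16 + (9−6.27)²/6.27 + (5−6.58)²/6.58 = 2.4380
df = 2
p-value (upper-tail) = 0.29553
→ bracket: p>=0.10

p-value bracket: p>=0.10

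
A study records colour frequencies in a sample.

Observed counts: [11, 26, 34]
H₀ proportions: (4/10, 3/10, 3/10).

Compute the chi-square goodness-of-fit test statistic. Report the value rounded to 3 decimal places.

test statistic = 19.270

n = 71; E_i = n·p_i = [28.40, 21.30, 21.30]
χ² = (11−28.40)²/28.40 + (26−21.30)²/21.30 + (34−21.30)²/21.30 = 19.2700
df = 2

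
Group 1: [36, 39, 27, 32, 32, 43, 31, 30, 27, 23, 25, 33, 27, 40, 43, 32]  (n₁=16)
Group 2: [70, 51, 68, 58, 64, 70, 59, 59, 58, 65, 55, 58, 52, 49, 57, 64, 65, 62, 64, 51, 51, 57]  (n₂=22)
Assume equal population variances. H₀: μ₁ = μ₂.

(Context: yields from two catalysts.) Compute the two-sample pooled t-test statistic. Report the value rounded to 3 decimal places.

test statistic = -13.034

x̄₁=32.500, s₁=6.208, n₁=16
x̄₂=59.409, s₂=6.337, n₂=22
s_p² = [15·6.208² + 21·6.337²]/36 = 39.4811
SE = √(s_p²·(1/16+1/22)) = 2.0645
t = (32.500−59.409)/2.0645 = -13.0342
df = 36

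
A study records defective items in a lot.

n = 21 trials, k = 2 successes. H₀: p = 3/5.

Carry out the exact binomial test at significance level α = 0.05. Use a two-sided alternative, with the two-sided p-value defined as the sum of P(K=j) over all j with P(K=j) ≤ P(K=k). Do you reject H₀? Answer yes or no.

reject H₀: yes

Exact binomial: n=21, k=2, p₀=3/5=0.6000
P(X=j) = C(n,j)·p₀^j·(1−p₀)^(n−j); p = Σ P(X=j) over j with P(X=j) ≤ P(X=2)
p-value (two-sided) = 0.00000
At α=0.05: p < α → reject H₀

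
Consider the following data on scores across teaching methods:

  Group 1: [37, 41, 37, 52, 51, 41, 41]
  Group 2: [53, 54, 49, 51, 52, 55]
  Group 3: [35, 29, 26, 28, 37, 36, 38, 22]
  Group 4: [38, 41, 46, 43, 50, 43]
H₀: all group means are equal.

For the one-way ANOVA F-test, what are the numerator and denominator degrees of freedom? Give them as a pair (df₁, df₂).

degrees of freedom = [3, 23]

k = 4 groups, N = 27 total
df = (k−1, N−k) = (4−1, 27−4) = (3, 23)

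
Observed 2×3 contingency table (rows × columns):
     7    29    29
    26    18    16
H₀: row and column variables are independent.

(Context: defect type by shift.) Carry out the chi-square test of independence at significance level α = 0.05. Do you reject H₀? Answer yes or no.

Row totals [65, 60], col totals [33, 47, 45], n=125
χ² = (7−17.16)²/17.16 + (29−24.44)²/24.44 + (29−23.40)²/23.40 + (26−15.84)²/15.84 + (18−22.56)²/22.56 + (16−21.60)²/21.60 = 17.0968
df = 2
p-value (upper-tail) = 0.00019
At α=0.05: p < α → reject H₀

reject H₀: yes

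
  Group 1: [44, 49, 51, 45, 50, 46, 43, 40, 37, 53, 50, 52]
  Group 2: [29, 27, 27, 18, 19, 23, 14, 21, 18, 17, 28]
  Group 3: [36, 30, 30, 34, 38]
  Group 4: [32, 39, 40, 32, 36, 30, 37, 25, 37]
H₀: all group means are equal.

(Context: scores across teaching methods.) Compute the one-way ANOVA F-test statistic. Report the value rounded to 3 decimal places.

Group means [46.67, 21.91, 33.60, 34.22], grand mean 34.514
SSB = Σnᵢ(x̄ᵢ−x̄)² = 3524.912; SSW = ΣΣ(x−x̄ᵢ)² = 782.331
MSB = 3524.912/3 = 1174.9706; MSW = 782.331/33 = 23.7070
F = MSB/MSW = 49.5622
df = (3, 33)

test statistic = 49.562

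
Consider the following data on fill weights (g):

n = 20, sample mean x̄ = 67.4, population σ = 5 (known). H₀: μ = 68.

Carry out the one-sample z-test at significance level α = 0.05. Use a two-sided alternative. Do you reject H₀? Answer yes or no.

reject H₀: no

SE = σ/√n = 5/√20 = 1.1180
z = (x̄−μ₀)/SE = (67.4−68)/1.1180 = -0.5367
p-value (two-sided) = 0.59151
At α=0.05: p ≥ α → fail to reject H₀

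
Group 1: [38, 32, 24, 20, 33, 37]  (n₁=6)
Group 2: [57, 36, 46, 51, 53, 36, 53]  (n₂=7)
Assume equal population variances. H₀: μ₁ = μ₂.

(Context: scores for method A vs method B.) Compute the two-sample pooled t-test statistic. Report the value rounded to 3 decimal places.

x̄₁=30.667, s₁=7.202, n₁=6
x̄₂=47.429, s₂=8.463, n₂=7
s_p² = [5·7.202² + 6·8.463²]/11 = 62.6407
SE = √(s_p²·(1/6+1/7)) = 4.4033
t = (30.667−47.429)/4.4033 = -3.8067
df = 11

test statistic = -3.807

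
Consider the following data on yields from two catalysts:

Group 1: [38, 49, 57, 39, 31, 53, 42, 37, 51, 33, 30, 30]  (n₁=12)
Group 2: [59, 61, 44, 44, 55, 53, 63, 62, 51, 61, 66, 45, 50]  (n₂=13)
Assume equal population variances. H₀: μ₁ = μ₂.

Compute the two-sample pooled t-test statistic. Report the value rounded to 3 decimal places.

test statistic = -4.084

x̄₁=40.833, s₁=9.533, n₁=12
x̄₂=54.923, s₂=7.686, n₂=13
s_p² = [11·9.533² + 12·7.686²]/23 = 74.2865
SE = √(s_p²·(1/12+1/13)) = 3.4503
t = (40.833−54.923)/3.4503 = -4.0836
df = 23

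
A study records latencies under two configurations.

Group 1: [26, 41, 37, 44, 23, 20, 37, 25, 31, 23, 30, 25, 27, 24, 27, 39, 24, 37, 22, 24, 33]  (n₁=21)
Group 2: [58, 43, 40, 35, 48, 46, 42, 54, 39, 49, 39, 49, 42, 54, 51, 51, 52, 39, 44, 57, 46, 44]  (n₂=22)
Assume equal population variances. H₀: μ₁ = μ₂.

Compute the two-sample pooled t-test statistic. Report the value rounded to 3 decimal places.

test statistic = -8.279

x̄₁=29.476, s₁=7.083, n₁=21
x̄₂=46.455, s₂=6.360, n₂=22
s_p² = [20·7.083² + 21·6.360²]/41 = 45.1876
SE = √(s_p²·(1/21+1/22)) = 2.0508
t = (29.476−46.455)/2.0508 = -8.2789
df = 41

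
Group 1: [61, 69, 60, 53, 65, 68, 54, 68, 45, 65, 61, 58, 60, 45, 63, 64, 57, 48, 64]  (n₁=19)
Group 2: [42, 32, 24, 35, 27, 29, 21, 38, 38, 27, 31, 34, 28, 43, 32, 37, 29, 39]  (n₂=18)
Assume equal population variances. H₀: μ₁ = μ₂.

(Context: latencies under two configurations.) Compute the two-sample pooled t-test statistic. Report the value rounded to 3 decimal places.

test statistic = 11.942

x̄₁=59.368, s₁=7.403, n₁=19
x̄₂=32.556, s₂=6.157, n₂=18
s_p² = [18·7.403² + 17·6.157²]/35 = 46.5962
SE = √(s_p²·(1/19+1/18)) = 2.2452
t = (59.368−32.556)/2.2452 = 11.9421
df = 35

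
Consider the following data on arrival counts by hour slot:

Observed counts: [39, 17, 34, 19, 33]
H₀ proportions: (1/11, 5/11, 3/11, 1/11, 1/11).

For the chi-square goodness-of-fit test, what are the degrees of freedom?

degrees of freedom = 4

df = k − 1 = 5 − 1 = 4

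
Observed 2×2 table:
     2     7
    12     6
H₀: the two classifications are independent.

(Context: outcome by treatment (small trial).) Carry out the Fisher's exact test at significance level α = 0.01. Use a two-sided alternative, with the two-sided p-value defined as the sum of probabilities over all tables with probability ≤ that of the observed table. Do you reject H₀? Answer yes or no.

reject H₀: no

Margins: r₁=9, r₂=18, c₁=14, c₂=13, n=27
p_obs = C(9,2)·C(18,12)/C(27,14); sum pmf over tables with pmf ≤ p_obs
p-value (two-sided) = 0.04607
At α=0.01: p ≥ α → fail to reject H₀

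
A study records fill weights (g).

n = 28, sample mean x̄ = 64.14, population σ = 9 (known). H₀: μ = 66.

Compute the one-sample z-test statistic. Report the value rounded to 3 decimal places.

test statistic = -1.094

SE = σ/√n = 9/√28 = 1.7008
z = (x̄−μ₀)/SE = (64.14−66)/1.7008 = -1.0936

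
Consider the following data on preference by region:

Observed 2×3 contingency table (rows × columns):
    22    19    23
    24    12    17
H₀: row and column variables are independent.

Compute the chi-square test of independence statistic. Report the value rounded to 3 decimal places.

Row totals [64, 53], col totals [46, 31, 40], n=117
χ² = (22−25.16)²/25.16 + (19−16.96)²/16.96 + (23−21.88)²/21.88 + (24−20.84)²/20.84 + (12−14.04)²/14.04 + (17−18.12)²/18.12 = 1.5471
df = 2

test statistic = 1.547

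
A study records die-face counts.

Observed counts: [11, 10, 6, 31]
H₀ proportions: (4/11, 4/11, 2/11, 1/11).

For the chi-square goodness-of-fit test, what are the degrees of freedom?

degrees of freedom = 3

df = k − 1 = 4 − 1 = 3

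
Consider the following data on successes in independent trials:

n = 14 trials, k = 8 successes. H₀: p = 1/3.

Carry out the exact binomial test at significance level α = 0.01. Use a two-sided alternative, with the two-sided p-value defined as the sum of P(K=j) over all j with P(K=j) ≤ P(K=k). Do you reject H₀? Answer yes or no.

reject H₀: no

Exact binomial: n=14, k=8, p₀=1/3=0.3333
P(X=j) = C(n,j)·p₀^j·(1−p₀)^(n−j); p = Σ P(X=j) over j with P(X=j) ≤ P(X=8)
p-value (two-sided) = 0.08502
At α=0.01: p ≥ α → fail to reject H₀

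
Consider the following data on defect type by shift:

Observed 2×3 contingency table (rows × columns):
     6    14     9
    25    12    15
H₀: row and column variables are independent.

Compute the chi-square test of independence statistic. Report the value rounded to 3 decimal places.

test statistic = 7.362

Row totals [29, 52], col totals [31, 26, 24], n=81
χ² = (6−11.10)²/11.10 + (14−9.31)²/9.31 + (9−8.59)²/8.59 + (25−19.90)²/19.90 + (12−16.69)²/16.69 + (15−15.41)²/15.41 = 7.3617
df = 2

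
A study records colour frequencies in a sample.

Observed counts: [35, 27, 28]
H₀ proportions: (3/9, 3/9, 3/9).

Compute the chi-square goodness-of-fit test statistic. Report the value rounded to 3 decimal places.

n = 90; E_i = n·p_i = [30.00, 30.00, 30.00]
χ² = (35−30.00)²/30.00 + (27−30.00)²/30.00 + (28−30.00)²/30.00 = 1.2667
df = 2

test statistic = 1.267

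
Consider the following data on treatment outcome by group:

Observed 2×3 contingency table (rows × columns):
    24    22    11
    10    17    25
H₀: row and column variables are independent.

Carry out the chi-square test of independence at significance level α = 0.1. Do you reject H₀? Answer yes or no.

Row totals [57, 52], col totals [34, 39, 36], n=109
χ² = (24−17.78)²/17.78 + (22−20.39)²/20.39 + (11−18.83)²/18.83 + (10−16.22)²/16.22 + (17−18.61)²/18.61 + (25−17.17)²/17.17 = 11.6453
df = 2
p-value (upper-tail) = 0.00296
At α=0.1: p < α → reject H₀

reject H₀: yes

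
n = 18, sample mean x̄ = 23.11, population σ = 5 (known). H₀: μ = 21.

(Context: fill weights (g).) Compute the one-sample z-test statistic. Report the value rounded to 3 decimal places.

test statistic = 1.790

SE = σ/√n = 5/√18 = 1.1785
z = (x̄−μ₀)/SE = (23.11−21)/1.1785 = 1.7904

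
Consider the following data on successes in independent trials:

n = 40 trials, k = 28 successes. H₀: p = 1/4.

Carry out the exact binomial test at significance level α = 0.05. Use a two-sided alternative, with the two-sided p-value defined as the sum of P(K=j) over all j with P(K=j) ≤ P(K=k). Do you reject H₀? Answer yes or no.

reject H₀: yes

Exact binomial: n=40, k=28, p₀=1/4=0.2500
P(X=j) = C(n,j)·p₀^j·(1−p₀)^(n−j); p = Σ P(X=j) over j with P(X=j) ≤ P(X=28)
p-value (two-sided) = 0.00000
At α=0.05: p < α → reject H₀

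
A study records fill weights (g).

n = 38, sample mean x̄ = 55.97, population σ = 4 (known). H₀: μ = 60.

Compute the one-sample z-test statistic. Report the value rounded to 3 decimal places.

SE = σ/√n = 4/√38 = 0.6489
z = (x̄−μ₀)/SE = (55.97−60)/0.6489 = -6.2106

test statistic = -6.211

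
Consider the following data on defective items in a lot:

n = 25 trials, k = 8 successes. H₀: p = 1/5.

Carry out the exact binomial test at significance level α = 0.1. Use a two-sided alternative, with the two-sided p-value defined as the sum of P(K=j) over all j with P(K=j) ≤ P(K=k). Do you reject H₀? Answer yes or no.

Exact binomial: n=25, k=8, p₀=1/5=0.2000
P(X=j) = C(n,j)·p₀^j·(1−p₀)^(n−j); p = Σ P(X=j) over j with P(X=j) ≤ P(X=8)
p-value (two-sided) = 0.13651
At α=0.1: p ≥ α → fail to reject H₀

reject H₀: no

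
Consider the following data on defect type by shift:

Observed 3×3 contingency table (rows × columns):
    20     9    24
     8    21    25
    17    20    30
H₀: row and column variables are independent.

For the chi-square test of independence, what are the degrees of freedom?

df = (r−1)(c−1) = (3−1)·(3−1) = 4

degrees of freedom = 4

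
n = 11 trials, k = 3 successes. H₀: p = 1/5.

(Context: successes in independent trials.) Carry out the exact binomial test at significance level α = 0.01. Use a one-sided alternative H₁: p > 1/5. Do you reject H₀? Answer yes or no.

Exact binomial: n=11, k=3, p₀=1/5=0.2000
P(X≥3) from Σ C(n,i)·p₀^i·(1−p₀)^(n−i)
p-value (one-sided, H₁ greater) = 0.38260
At α=0.01: p ≥ α → fail to reject H₀

reject H₀: no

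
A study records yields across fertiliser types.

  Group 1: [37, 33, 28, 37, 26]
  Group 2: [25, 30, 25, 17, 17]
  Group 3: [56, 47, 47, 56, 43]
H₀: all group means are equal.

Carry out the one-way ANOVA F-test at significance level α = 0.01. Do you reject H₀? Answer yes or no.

Group means [32.20, 22.80, 49.80], grand mean 34.933
SSB = Σnᵢ(x̄ᵢ−x̄)² = 1878.533; SSW = ΣΣ(x−x̄ᵢ)² = 370.400
MSB = 1878.533/2 = 939.2667; MSW = 370.400/12 = 30.8667
F = MSB/MSW = 30.4298
df = (2, 12)
p-value (upper-tail) = 0.00002
At α=0.01: p < α → reject H₀

reject H₀: yes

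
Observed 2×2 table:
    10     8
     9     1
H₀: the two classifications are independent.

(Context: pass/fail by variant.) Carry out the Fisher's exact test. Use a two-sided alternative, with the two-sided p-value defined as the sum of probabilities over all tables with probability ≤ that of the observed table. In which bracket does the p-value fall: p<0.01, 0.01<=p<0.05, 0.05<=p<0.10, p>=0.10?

p-value bracket: 0.05<=p<0.10

Margins: r₁=18, r₂=10, c₁=19, c₂=9, n=28
p_obs = C(18,10)·C(10,9)/C(28,19); sum pmf over tables with pmf ≤ p_obs
p-value (two-sided) = 0.09798
→ bracket: 0.05<=p<0.10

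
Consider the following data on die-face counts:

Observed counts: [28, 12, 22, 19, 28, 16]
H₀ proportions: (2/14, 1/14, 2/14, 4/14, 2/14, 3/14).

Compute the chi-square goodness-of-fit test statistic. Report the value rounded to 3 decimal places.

test statistic = 25.705

n = 125; E_i = n·p_i = [17.86, 8.93, 17.86, 35.71, 17.86, 26.79]
χ² = (28−17.86)²/17.86 + (12−8.93)²/8.93 + (22−17.86)²/17.86 + (19−35.71)²/35.71 + (28−17.86)²/17.86 + (16−26.79)²/26.79 = 25.7053
df = 5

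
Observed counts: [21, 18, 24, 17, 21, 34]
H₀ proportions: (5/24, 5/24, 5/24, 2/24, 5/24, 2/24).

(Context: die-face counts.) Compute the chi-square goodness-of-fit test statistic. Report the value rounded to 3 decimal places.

n = 135; E_i = n·p_i = [28.12, 28.12, 28.12, 11.25, 28.12, 11.25]
χ² = (21−28.12)²/28.12 + (18−28.12)²/28.12 + (24−28.12)²/28.12 + (17−11.25)²/11.25 + (21−28.12)²/28.12 + (34−11.25)²/11.25 = 56.8044
df = 5

test statistic = 56.804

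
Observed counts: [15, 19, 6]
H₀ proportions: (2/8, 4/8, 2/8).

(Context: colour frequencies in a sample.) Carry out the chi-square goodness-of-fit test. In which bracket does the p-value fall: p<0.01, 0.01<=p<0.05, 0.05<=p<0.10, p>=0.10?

p-value bracket: p>=0.10

n = 40; E_i = n·p_i = [10.00, 20.00, 10.00]
χ² = (15−10.00)²/10.00 + (19−20.00)²/20.00 + (6−10.00)²/10.00 = 4.1500
df = 2
p-value (upper-tail) = 0.12556
→ bracket: p>=0.10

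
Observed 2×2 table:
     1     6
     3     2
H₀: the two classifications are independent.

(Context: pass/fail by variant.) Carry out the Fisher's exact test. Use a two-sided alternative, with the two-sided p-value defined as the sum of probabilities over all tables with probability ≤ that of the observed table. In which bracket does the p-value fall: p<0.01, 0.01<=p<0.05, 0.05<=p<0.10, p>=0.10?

Margins: r₁=7, r₂=5, c₁=4, c₂=8, n=12
p_obs = C(7,1)·C(5,3)/C(12,4); sum pmf over tables with pmf ≤ p_obs
p-value (two-sided) = 0.22222
→ bracket: p>=0.10

p-value bracket: p>=0.10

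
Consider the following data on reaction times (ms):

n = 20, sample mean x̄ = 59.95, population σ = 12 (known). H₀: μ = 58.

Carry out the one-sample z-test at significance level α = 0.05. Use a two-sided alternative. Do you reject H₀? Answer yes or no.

SE = σ/√n = 12/√20 = 2.6833
z = (x̄−μ₀)/SE = (59.95−58)/2.6833 = 0.7267
p-value (two-sided) = 0.46740
At α=0.05: p ≥ α → fail to reject H₀

reject H₀: no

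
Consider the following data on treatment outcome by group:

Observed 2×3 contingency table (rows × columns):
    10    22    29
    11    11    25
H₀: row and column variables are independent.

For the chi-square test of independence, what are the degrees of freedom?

degrees of freedom = 2

df = (r−1)(c−1) = (2−1)·(3−1) = 2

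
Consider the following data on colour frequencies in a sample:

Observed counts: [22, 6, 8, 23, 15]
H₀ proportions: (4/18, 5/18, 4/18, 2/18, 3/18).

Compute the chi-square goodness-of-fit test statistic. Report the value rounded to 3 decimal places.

n = 74; E_i = n·p_i = [16.44, 20.56, 16.44, 8.22, 12.33]
χ² = (22−16.44)²/16.44 + (6−20.56)²/20.56 + (8−16.44)²/16.44 + (23−8.22)²/8.22 + (15−12.33)²/12.33 = 43.6568
df = 4

test statistic = 43.657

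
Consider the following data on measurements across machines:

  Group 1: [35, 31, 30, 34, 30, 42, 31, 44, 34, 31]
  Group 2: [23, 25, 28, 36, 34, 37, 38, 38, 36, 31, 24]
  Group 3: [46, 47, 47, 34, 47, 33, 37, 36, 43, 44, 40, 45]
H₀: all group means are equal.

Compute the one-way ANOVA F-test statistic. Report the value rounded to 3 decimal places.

Group means [34.20, 31.82, 41.58], grand mean 36.091
SSB = Σnᵢ(x̄ᵢ−x̄)² = 598.574; SSW = ΣΣ(x−x̄ᵢ)² = 880.153
MSB = 598.574/2 = 299.2871; MSW = 880.153/30 = 29.3384
F = MSB/MSW = 10.2012
df = (2, 30)

test statistic = 10.201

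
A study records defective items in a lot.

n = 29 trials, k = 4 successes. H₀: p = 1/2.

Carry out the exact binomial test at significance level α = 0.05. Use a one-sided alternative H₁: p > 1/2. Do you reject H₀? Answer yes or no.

Exact binomial: n=29, k=4, p₀=1/2=0.5000
P(X≥4) from Σ C(n,i)·p₀^i·(1−p₀)^(n−i)
p-value (one-sided, H₁ greater) = 0.99999
At α=0.05: p ≥ α → fail to reject H₀

reject H₀: no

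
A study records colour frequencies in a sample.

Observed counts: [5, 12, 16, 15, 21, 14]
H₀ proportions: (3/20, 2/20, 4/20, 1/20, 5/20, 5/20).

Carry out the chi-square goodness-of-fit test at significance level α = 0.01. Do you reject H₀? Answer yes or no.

reject H₀: yes

n = 83; E_i = n·p_i = [12.45, 8.30, 16.60, 4.15, 20.75, 20.75]
χ² = (5−12.45)²/12.45 + (12−8.30)²/8.30 + (16−16.60)²/16.60 + (15−4.15)²/4.15 + (21−20.75)²/20.75 + (14−20.75)²/20.75 = 36.6948
df = 5
p-value (upper-tail) = 0.00000
At α=0.01: p < α → reject H₀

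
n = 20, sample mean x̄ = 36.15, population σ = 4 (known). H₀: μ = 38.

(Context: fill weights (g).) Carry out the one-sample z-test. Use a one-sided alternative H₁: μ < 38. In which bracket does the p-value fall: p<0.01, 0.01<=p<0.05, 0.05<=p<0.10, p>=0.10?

SE = σ/√n = 4/√20 = 0.8944
z = (x̄−μ₀)/SE = (36.15−38)/0.8944 = -2.0684
p-value (one-sided, H₁ less) = 0.01930
→ bracket: 0.01<=p<0.05

p-value bracket: 0.01<=p<0.05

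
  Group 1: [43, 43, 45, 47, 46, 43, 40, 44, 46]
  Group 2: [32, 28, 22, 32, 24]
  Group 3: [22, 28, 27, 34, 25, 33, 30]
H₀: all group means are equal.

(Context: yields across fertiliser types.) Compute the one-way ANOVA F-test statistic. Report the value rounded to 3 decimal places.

test statistic = 51.820

Group means [44.11, 27.60, 28.43], grand mean 34.952
SSB = Σnᵢ(x̄ᵢ−x̄)² = 1323.149; SSW = ΣΣ(x−x̄ᵢ)² = 229.803
MSB = 1323.149/2 = 661.5746; MSW = 229.803/18 = 12.7668
F = MSB/MSW = 51.8197
df = (2, 18)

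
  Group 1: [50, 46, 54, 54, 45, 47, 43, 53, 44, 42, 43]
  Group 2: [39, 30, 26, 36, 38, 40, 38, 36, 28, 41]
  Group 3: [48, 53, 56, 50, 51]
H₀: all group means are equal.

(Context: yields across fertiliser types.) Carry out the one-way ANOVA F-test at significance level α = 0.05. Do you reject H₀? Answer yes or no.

reject H₀: yes

Group means [47.36, 35.20, 51.60], grand mean 43.500
SSB = Σnᵢ(x̄ᵢ−x̄)² = 1181.155; SSW = ΣΣ(x−x̄ᵢ)² = 501.345
MSB = 1181.155/2 = 590.5773; MSW = 501.345/23 = 21.7976
F = MSB/MSW = 27.0936
df = (2, 23)
p-value (upper-tail) = 0.00000
At α=0.05: p < α → reject H₀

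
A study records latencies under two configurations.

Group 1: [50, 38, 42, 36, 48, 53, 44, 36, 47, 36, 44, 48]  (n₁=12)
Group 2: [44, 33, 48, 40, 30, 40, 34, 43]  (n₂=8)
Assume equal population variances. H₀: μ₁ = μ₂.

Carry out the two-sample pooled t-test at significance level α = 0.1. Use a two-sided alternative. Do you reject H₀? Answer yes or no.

x̄₁=43.500, s₁=5.931, n₁=12
x̄₂=39.000, s₂=6.164, n₂=8
s_p² = [11·5.931² + 7·6.164²]/18 = 36.2778
SE = √(s_p²·(1/12+1/8)) = 2.7492
t = (43.500−39.000)/2.7492 = 1.6369
df = 18
p-value (two-sided) = 0.11902
At α=0.1: p ≥ α → fail to reject H₀

reject H₀: no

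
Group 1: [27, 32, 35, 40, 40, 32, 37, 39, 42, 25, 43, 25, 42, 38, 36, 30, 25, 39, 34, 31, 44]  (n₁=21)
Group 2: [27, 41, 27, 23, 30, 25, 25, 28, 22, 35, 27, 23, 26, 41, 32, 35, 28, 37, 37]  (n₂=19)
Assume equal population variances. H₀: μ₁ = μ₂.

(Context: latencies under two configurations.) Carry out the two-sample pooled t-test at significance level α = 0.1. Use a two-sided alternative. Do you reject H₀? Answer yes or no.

x̄₁=35.048, s₁=6.176, n₁=21
x̄₂=29.947, s₂=6.041, n₂=19
s_p² = [20·6.176² + 18·6.041²]/38 = 37.3658
SE = √(s_p²·(1/21+1/19)) = 1.9354
t = (35.048−29.947)/1.9354 = 2.6352
df = 38
p-value (two-sided) = 0.01210
At α=0.1: p < α → reject H₀

reject H₀: yes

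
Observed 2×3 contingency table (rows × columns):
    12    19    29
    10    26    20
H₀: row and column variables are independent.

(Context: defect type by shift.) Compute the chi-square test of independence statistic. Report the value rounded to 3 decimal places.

test statistic = 2.789

Row totals [60, 56], col totals [22, 45, 49], n=116
χ² = (12−11.38)²/11.38 + (19−23.28)²/23.28 + (29−25.34)²/25.34 + (10−10.62)²/10.62 + (26−21.72)²/21.72 + (20−23.66)²/23.66 = 2.7892
df = 2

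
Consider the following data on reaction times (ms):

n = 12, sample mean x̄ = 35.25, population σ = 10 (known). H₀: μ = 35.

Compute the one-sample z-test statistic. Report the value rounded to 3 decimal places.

SE = σ/√n = 10/√12 = 2.8868
z = (x̄−μ₀)/SE = (35.25−35)/2.8868 = 0.0866

test statistic = 0.087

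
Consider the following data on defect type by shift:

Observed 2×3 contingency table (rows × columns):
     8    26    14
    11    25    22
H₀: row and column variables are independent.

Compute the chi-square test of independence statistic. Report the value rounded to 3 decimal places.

test statistic = 1.340

Row totals [48, 58], col totals [19, 51, 36], n=106
χ² = (8−8.60)²/8.60 + (26−23.09)²/23.09 + (14−16.30)²/16.30 + (11−10.40)²/10.40 + (25−27.91)²/27.91 + (22−19.70)²/19.70 = 1.3396
df = 2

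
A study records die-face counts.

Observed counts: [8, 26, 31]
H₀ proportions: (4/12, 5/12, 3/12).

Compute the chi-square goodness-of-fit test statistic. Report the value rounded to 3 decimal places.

n = 65; E_i = n·p_i = [21.67, 27.08, 16.25]
χ² = (8−21.67)²/21.67 + (26−27.08)²/27.08 + (31−16.25)²/16.25 = 22.0523
df = 2

test statistic = 22.052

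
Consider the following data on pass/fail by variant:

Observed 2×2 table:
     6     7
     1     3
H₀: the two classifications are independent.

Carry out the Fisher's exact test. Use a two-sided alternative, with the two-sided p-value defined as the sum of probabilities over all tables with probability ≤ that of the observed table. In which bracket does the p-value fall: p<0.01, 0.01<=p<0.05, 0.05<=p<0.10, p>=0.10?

Margins: r₁=13, r₂=4, c₁=7, c₂=10, n=17
p_obs = C(13,6)·C(4,1)/C(17,7); sum pmf over tables with pmf ≤ p_obs
p-value (two-sided) = 0.60294
→ bracket: p>=0.10

p-value bracket: p>=0.10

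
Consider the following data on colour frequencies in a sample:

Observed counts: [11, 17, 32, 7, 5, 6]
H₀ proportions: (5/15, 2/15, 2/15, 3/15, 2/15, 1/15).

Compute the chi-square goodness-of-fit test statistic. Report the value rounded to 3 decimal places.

test statistic = 65.372

n = 78; E_i = n·p_i = [26.00, 10.40, 10.40, 15.60, 10.40, 5.20]
χ² = (11−26.00)²/26.00 + (17−10.40)²/10.40 + (32−10.40)²/10.40 + (7−15.60)²/15.60 + (5−10.40)²/10.40 + (6−5.20)²/5.20 = 65.3718
df = 5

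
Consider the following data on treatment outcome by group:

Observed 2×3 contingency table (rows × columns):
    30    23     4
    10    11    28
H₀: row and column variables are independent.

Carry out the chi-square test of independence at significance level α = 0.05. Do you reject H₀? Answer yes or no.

Row totals [57, 49], col totals [40, 34, 32], n=106
χ² = (30−21.51)²/21.51 + (23−18.28)²/18.28 + (4−17.21)²/17.21 + (10−18.49)²/18.49 + (11−15.72)²/15.72 + (28−14.79)²/14.79 = 31.8127
df = 2
p-value (upper-tail) = 0.00000
At α=0.05: p < α → reject H₀

reject H₀: yes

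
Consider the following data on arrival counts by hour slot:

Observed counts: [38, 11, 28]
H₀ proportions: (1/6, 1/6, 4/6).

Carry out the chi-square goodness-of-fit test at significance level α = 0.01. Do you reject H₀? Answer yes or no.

n = 77; E_i = n·p_i = [12.83, 12.83, 51.33]
χ² = (38−12.83)²/12.83 + (11−12.83)²/12.83 + (28−51.33)²/51.33 = 60.2208
df = 2
p-value (upper-tail) = 0.00000
At α=0.01: p < α → reject H₀

reject H₀: yes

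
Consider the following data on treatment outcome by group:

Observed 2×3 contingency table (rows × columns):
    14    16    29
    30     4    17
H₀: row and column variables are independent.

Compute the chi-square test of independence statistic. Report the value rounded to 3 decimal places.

Row totals [59, 51], col totals [44, 20, 46], n=110
χ² = (14−23.60)²/23.60 + (16−10.73)²/10.73 + (29−24.67)²/24.67 + (30−20.40)²/20.40 + (4−9.27)²/9.27 + (17−21.33)²/21.33 = 15.6496
df = 2

test statistic = 15.650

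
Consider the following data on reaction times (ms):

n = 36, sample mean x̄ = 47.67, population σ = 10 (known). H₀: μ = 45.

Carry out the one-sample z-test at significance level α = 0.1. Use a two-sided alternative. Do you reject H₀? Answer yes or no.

reject H₀: no

SE = σ/√n = 10/√36 = 1.6667
z = (x̄−μ₀)/SE = (47.67−45)/1.6667 = 1.6020
p-value (two-sided) = 0.10916
At α=0.1: p ≥ α → fail to reject H₀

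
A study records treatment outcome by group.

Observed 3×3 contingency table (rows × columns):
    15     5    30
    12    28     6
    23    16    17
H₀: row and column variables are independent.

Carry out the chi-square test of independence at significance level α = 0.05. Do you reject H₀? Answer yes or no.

reject H₀: yes

Row totals [50, 46, 56], col totals [50, 49, 53], n=152
χ² = (15−16.45)²/16.45 + (5−16.12)²/16.12 + (30−17.43)²/17.43 + (12−15.13)²/15.13 + (28−14.83)²/14.83 + (6−16.04)²/16.04 + (23−18.42)²/18.42 + (16−18.05)²/18.05 + (17−19.53)²/19.53 = 37.1827
df = 4
p-value (upper-tail) = 0.00000
At α=0.05: p < α → reject H₀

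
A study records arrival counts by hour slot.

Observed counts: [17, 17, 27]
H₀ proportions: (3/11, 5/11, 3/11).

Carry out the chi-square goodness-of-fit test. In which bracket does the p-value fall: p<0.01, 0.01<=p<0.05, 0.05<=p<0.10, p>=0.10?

p-value bracket: p<0.01

n = 61; E_i = n·p_i = [16.64, 27.73, 16.64]
χ² = (17−16.64)²/16.64 + (17−27.73)²/27.73 + (27−16.64)²/16.64 = 10.6142
df = 2
p-value (upper-tail) = 0.00496
→ bracket: p<0.01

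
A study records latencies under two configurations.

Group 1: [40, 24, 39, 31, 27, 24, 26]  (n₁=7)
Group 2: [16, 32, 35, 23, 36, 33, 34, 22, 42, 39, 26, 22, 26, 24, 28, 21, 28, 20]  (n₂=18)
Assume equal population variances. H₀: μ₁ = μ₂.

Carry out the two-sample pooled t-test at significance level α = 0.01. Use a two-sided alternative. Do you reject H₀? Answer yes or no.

reject H₀: no

x̄₁=30.143, s₁=6.817, n₁=7
x̄₂=28.167, s₂=7.213, n₂=18
s_p² = [6·6.817² + 17·7.213²]/23 = 50.5807
SE = √(s_p²·(1/7+1/18)) = 3.1679
t = (30.143−28.167)/3.1679 = 0.6238
df = 23
p-value (two-sided) = 0.53889
At α=0.01: p ≥ α → fail to reject H₀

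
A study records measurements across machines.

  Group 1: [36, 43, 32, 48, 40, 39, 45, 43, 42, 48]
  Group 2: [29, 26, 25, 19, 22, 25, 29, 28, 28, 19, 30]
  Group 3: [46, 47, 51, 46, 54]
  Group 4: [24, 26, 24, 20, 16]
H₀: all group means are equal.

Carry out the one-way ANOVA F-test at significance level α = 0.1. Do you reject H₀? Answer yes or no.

Group means [41.60, 25.45, 48.80, 22.00], grand mean 33.871
SSB = Σnᵢ(x̄ᵢ−x̄)² = 3195.557; SSW = ΣΣ(x−x̄ᵢ)² = 499.927
MSB = 3195.557/3 = 1065.1855; MSW = 499.927/27 = 18.5158
F = MSB/MSW = 57.5284
df = (3, 27)
p-value (upper-tail) = 0.00000
At α=0.1: p < α → reject H₀

reject H₀: yes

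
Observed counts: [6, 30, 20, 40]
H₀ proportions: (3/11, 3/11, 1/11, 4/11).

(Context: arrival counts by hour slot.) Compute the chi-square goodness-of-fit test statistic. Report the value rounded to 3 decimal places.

test statistic = 31.417

n = 96; E_i = n·p_i = [26.18, 26.18, 8.73, 34.91]
χ² = (6−26.18)²/26.18 + (30−26.18)²/26.18 + (20−8.73)²/8.73 + (40−34.91)²/34.91 = 31.4167
df = 3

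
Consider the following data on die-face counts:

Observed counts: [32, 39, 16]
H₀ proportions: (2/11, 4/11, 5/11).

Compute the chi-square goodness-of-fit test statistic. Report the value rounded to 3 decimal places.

n = 87; E_i = n·p_i = [15.82, 31.64, 39.55]
χ² = (32−15.82)²/15.82 + (39−31.64)²/31.64 + (16−39.55)²/39.55 = 32.2868
df = 2

test statistic = 32.287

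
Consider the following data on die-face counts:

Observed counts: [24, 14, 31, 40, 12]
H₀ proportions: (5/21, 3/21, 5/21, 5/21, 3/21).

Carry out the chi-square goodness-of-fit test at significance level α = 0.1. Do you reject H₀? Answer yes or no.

n = 121; E_i = n·p_i = [28.81, 17.29, 28.81, 28.81, 17.29]
χ² = (24−28.81)²/28.81 + (14−17.29)²/17.29 + (31−28.81)²/28.81 + (40−28.81)²/28.81 + (12−17.29)²/17.29 = 7.5570
df = 4
p-value (upper-tail) = 0.10922
At α=0.1: p ≥ α → fail to reject H₀

reject H₀: no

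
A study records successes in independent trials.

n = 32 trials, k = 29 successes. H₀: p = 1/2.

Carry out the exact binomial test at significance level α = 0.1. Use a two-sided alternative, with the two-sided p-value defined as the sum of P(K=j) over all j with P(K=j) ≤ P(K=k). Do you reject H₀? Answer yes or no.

reject H₀: yes

Exact binomial: n=32, k=29, p₀=1/2=0.5000
P(X=j) = C(n,j)·p₀^j·(1−p₀)^(n−j); p = Σ P(X=j) over j with P(X=j) ≤ P(X=29)
p-value (two-sided) = 0.00000
At α=0.1: p < α → reject H₀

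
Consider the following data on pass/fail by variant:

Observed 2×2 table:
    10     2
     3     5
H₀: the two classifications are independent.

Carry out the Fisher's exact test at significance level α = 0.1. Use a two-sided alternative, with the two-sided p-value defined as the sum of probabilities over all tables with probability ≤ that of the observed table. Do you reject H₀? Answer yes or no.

Margins: r₁=12, r₂=8, c₁=13, c₂=7, n=20
p_obs = C(12,10)·C(8,3)/C(20,13); sum pmf over tables with pmf ≤ p_obs
p-value (two-sided) = 0.06233
At α=0.1: p < α → reject H₀

reject H₀: yes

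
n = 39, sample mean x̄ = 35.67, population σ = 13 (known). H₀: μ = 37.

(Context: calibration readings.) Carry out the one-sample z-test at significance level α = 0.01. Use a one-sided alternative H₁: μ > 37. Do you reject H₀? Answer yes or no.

SE = σ/√n = 13/√39 = 2.0817
z = (x̄−μ₀)/SE = (35.67−37)/2.0817 = -0.6389
p-value (one-sided, H₁ greater) = 0.73856
At α=0.01: p ≥ α → fail to reject H₀

reject H₀: no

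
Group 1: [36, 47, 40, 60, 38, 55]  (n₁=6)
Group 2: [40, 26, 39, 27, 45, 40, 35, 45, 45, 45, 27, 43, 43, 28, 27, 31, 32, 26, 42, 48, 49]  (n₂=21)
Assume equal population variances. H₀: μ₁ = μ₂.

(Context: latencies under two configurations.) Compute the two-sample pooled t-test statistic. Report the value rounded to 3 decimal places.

x̄₁=46.000, s₁=9.778, n₁=6
x̄₂=37.286, s₂=8.143, n₂=21
s_p² = [5·9.778² + 20·8.143²]/25 = 72.1714
SE = √(s_p²·(1/6+1/21)) = 3.9326
t = (46.000−37.286)/3.9326 = 2.2159
df = 25

test statistic = 2.216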